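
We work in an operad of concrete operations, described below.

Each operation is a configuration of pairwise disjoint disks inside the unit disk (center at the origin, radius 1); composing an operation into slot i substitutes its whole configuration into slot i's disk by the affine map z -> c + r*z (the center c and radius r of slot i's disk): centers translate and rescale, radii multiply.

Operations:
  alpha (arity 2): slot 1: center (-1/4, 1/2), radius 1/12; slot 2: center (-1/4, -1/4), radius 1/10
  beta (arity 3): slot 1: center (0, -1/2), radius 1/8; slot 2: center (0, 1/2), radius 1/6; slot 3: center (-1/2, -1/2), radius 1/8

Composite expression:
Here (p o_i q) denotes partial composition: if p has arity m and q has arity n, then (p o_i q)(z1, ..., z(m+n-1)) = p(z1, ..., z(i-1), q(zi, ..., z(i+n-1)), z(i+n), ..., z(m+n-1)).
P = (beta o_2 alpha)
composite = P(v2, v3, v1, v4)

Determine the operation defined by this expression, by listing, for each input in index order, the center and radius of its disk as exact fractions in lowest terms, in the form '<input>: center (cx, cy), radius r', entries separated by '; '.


Follow each v-input down from beta: c' goes to c + r*c', radius to r*r'.
input v2: applying the 1 nested substitution gives center (0, -1/2), radius 1/8
input v3: applying the 2 nested substitutions gives center (-1/24, 7/12), radius 1/72
input v1: applying the 2 nested substitutions gives center (-1/24, 11/24), radius 1/60
input v4: applying the 1 nested substitution gives center (-1/2, -1/2), radius 1/8

v1: center (-1/24, 11/24), radius 1/60; v2: center (0, -1/2), radius 1/8; v3: center (-1/24, 7/12), radius 1/72; v4: center (-1/2, -1/2), radius 1/8


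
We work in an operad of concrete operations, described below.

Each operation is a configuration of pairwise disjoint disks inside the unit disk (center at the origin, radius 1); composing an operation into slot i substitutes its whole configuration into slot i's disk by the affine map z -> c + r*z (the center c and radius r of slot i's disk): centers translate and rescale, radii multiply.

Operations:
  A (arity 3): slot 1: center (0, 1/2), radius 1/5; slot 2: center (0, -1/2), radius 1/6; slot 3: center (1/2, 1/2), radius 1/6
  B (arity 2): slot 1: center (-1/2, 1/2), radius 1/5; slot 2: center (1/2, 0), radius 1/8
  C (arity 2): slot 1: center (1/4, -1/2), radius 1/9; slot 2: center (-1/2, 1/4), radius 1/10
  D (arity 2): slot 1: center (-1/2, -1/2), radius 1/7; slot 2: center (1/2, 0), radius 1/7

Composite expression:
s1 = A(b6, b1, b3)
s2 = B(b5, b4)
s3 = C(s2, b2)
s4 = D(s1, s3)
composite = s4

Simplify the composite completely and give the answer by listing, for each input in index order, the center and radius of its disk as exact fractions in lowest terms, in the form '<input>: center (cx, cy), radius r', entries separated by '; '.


Follow each b-input down from D: c' goes to c + r*c', radius to r*r'.
input b6: applying the 2 nested substitutions gives center (-1/2, -3/7), radius 1/35
input b1: applying the 2 nested substitutions gives center (-1/2, -4/7), radius 1/42
input b3: applying the 2 nested substitutions gives center (-3/7, -3/7), radius 1/42
input b5: applying the 3 nested substitutions gives center (19/36, -4/63), radius 1/315
input b4: applying the 3 nested substitutions gives center (137/252, -1/14), radius 1/504
input b2: applying the 2 nested substitutions gives center (3/7, 1/28), radius 1/70

b1: center (-1/2, -4/7), radius 1/42; b2: center (3/7, 1/28), radius 1/70; b3: center (-3/7, -3/7), radius 1/42; b4: center (137/252, -1/14), radius 1/504; b5: center (19/36, -4/63), radius 1/315; b6: center (-1/2, -3/7), radius 1/35


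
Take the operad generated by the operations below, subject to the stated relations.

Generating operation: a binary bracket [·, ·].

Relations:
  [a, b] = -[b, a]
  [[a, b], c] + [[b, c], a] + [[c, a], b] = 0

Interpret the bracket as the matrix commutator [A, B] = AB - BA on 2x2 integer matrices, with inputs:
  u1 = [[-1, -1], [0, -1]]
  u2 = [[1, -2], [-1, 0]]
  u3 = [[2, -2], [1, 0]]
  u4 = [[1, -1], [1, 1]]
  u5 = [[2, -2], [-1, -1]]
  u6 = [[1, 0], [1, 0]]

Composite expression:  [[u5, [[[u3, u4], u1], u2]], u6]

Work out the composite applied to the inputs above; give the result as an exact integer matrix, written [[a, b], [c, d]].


[u3, u4] = [[-1, -2], [-2, 1]]
[[u3, u4], u1] = [[-2, 2], [0, 2]]
[[[u3, u4], u1], u2] = [[-2, 6], [-4, 2]]
[u5, [[[u3, u4], u1], u2]] = [[14, 10], [16, -14]]
[[u5, [[[u3, u4], u1], u2]], u6] = [[10, -10], [-12, -10]]

[[10, -10], [-12, -10]]


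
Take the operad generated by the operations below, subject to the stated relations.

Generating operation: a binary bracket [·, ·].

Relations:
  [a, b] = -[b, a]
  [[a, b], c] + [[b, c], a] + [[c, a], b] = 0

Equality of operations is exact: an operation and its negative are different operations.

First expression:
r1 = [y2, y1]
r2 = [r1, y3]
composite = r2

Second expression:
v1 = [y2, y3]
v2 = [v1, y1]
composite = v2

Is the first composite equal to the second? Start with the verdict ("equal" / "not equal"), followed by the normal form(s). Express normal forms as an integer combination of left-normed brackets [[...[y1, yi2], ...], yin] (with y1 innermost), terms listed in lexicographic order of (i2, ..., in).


not equal — first -[[y1, y2], y3], second -[[y1, y2], y3] + [[y1, y3], y2]

The first expression, normalized: -[[y1, y2], y3]
The second expression, normalized: -[[y1, y2], y3] + [[y1, y3], y2]
Distinct normal forms: not equal.


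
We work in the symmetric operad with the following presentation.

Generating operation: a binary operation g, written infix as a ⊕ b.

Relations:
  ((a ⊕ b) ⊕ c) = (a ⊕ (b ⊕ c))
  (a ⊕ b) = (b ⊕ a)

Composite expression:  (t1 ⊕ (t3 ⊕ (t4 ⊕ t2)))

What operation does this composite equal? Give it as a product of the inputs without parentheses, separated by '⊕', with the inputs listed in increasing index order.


Any arrangement under g is one operation, so sort the t-inputs.
(t4 ⊕ t2) spells out as t4 ⊕ t2
(t3 ⊕ (t4 ⊕ t2)) spells out as t3 ⊕ t4 ⊕ t2
(t1 ⊕ (t3 ⊕ (t4 ⊕ t2))) spells out as t1 ⊕ t3 ⊕ t4 ⊕ t2
sorting the factors by input index: t1 ⊕ t2 ⊕ t3 ⊕ t4

t1 ⊕ t2 ⊕ t3 ⊕ t4


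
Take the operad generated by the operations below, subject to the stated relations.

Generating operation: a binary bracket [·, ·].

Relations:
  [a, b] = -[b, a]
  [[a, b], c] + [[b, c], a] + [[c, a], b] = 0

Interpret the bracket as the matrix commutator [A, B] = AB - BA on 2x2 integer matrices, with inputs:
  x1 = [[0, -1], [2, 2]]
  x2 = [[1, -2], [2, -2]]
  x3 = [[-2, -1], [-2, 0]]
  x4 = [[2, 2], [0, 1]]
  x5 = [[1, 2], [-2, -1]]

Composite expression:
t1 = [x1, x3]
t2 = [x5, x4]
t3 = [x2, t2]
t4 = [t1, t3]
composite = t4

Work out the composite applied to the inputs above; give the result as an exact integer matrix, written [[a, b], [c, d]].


[[176, 176], [-176, -176]]

[x1, x3] = [[4, 0], [-8, -4]]
[x5, x4] = [[4, 2], [-2, -4]]
[x2, [x5, x4]] = [[0, 22], [22, 0]]
[[x1, x3], [x2, [x5, x4]]] = [[176, 176], [-176, -176]]


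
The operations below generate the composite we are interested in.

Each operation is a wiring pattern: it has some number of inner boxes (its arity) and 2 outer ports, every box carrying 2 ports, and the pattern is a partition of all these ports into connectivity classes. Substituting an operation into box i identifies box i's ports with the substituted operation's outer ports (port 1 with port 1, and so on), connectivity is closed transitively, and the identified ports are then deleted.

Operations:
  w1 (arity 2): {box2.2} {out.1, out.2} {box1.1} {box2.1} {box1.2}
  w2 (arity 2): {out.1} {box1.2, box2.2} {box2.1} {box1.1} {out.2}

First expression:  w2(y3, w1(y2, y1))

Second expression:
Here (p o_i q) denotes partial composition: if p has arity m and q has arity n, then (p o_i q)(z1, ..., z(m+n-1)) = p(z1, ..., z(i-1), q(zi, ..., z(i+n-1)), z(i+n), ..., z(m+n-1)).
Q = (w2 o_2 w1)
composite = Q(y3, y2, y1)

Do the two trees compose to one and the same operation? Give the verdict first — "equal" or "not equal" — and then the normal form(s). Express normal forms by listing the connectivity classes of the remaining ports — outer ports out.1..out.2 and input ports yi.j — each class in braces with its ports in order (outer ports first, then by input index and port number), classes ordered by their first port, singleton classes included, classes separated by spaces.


The first composite normalizes to {out.1} {out.2} {y1.1} {y1.2} {y2.1} {y2.2} {y3.1} {y3.2}
The second composite normalizes to {out.1} {out.2} {y1.1} {y1.2} {y2.1} {y2.2} {y3.1} {y3.2}
Both agree, so they are equal.

equal: each reduces to {out.1} {out.2} {y1.1} {y1.2} {y2.1} {y2.2} {y3.1} {y3.2}


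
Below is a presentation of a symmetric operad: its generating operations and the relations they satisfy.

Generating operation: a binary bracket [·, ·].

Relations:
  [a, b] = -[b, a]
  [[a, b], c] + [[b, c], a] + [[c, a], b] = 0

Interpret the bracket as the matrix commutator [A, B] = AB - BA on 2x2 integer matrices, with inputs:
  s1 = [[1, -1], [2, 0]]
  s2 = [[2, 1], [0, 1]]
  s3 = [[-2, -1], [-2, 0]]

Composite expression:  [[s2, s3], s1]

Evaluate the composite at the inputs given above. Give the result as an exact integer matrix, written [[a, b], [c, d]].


[[4, 3], [10, -4]]


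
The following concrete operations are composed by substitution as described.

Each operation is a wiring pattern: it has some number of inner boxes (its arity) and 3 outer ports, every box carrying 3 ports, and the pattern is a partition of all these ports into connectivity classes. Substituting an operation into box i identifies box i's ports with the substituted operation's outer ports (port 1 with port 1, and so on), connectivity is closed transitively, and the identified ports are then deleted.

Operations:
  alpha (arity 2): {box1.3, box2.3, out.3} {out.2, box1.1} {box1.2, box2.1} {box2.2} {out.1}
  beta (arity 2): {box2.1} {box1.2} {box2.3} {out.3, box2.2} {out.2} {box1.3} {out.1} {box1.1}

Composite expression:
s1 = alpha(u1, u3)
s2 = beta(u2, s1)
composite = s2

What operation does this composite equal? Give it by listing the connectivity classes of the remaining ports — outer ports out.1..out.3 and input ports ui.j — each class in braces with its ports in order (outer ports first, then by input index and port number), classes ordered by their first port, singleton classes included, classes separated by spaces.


{out.1} {out.2} {out.3, u1.1} {u1.2, u3.1} {u1.3, u3.3} {u2.1} {u2.2} {u2.3} {u3.2}

Two ports join when wires chain via beta-identified ports.
the subtree at alpha composes to {out.1} {out.2, u1.1} {out.3, u1.3, u3.3} {u1.2, u3.1} {u3.2} on (u1, u3); out.j = own outer ports
the subtree at beta composes to {out.1} {out.2} {out.3, u1.1} {u1.2, u3.1} {u1.3, u3.3} {u2.1} {u2.2} {u2.3} {u3.2} on (u2, u1, u3); out.j = own outer ports


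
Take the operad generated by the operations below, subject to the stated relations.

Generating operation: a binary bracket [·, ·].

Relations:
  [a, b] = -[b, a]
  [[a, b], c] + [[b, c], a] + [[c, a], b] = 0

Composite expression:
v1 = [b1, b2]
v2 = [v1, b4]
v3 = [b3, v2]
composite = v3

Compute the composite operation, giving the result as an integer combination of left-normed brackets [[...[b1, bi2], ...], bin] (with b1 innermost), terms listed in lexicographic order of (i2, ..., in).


-[[[b1, b2], b4], b3]

Left-normed coefficients sit on the b1-initial expansion words.
Composite bracket: [b3, [[b1, b2], b4]]
Applying ab - ba throughout gives 8 signed words (2^3 = 8).
The b1-initial words carry the normal form:
  b1b2b4b3 (sign -1) contributes -[[[b1, b2], b4], b3]


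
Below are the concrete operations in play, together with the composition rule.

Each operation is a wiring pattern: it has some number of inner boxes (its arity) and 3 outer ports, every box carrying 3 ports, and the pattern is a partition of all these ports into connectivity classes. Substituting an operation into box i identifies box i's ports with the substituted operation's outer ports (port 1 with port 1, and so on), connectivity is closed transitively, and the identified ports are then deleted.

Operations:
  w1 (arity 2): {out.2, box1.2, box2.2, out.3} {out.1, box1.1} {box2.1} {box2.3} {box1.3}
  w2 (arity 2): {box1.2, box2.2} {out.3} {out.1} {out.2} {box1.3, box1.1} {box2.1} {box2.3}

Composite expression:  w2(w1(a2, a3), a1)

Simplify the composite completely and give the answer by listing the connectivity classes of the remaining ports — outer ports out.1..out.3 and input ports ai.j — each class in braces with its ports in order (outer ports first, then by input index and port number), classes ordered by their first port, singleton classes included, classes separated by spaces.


Substituting into w2 glues patterns; closure does the rest.
through w1, on inputs (a2, a3): {out.1, a2.1} {out.2, out.3, a2.2, a3.2} {a2.3} {a3.1} {a3.3} (out.j = stage outer ports)
through w2, on inputs (a2, a3, a1): {out.1} {out.2} {out.3} {a1.1} {a1.2, a2.1, a2.2, a3.2} {a1.3} {a2.3} {a3.1} {a3.3} (out.j = stage outer ports)

{out.1} {out.2} {out.3} {a1.1} {a1.2, a2.1, a2.2, a3.2} {a1.3} {a2.3} {a3.1} {a3.3}


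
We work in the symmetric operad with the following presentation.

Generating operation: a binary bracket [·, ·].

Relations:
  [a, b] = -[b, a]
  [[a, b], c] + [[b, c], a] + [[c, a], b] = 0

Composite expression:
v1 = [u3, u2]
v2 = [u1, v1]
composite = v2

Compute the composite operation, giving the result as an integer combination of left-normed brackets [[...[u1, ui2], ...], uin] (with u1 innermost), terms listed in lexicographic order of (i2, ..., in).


-[[u1, u2], u3] + [[u1, u3], u2]

A multilinear Lie element is pinned by u1-initial words (u1 innermost).
Composite bracket: [u1, [u3, u2]]
The bracket unfolds into 4 signed words via [a, b] = ab - ba (2^2 = 4).
Words beginning with u1 determine it all:
  the word u1u2u3 carries sign -1 and contributes -[[u1, u2], u3]
  the word u1u3u2 carries sign +1 and contributes +[[u1, u3], u2]


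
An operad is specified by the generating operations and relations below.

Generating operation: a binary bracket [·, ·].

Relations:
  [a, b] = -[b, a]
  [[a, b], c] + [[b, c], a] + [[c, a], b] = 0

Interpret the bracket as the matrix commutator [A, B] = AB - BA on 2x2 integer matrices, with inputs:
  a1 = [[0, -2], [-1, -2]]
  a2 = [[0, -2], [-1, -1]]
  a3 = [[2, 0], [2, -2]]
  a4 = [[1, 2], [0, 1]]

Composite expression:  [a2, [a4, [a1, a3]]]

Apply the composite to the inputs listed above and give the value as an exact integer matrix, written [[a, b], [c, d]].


[[16, -48], [32, -16]]

[a1, a3] = [[-4, 8], [-8, 4]]
[a4, [a1, a3]] = [[-16, 16], [0, 16]]
[a2, [a4, [a1, a3]]] = [[16, -48], [32, -16]]


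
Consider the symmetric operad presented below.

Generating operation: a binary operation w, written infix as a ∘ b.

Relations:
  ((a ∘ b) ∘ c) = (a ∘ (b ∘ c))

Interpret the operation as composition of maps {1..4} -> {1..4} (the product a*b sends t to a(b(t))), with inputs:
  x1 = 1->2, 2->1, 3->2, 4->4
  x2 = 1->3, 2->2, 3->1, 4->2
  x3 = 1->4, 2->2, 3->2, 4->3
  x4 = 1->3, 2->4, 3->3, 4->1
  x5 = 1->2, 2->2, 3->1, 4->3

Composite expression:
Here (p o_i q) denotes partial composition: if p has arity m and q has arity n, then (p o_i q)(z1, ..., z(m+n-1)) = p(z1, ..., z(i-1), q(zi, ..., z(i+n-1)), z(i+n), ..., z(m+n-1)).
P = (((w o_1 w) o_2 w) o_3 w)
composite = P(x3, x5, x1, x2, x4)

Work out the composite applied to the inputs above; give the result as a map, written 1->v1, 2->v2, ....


1->2, 2->2, 3->2, 4->2

(x1 ∘ x2) = 1->2, 2->1, 3->2, 4->1
(x5 ∘ (x1 ∘ x2)) = 1->2, 2->2, 3->2, 4->2
(x3 ∘ (x5 ∘ (x1 ∘ x2))) = 1->2, 2->2, 3->2, 4->2
((x3 ∘ (x5 ∘ (x1 ∘ x2))) ∘ x4) = 1->2, 2->2, 3->2, 4->2


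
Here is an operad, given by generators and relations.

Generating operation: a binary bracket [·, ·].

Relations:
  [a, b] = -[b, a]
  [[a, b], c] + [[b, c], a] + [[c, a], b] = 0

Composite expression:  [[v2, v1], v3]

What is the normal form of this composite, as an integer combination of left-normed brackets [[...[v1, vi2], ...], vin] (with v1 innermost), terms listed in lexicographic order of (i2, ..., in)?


-[[v1, v2], v3]


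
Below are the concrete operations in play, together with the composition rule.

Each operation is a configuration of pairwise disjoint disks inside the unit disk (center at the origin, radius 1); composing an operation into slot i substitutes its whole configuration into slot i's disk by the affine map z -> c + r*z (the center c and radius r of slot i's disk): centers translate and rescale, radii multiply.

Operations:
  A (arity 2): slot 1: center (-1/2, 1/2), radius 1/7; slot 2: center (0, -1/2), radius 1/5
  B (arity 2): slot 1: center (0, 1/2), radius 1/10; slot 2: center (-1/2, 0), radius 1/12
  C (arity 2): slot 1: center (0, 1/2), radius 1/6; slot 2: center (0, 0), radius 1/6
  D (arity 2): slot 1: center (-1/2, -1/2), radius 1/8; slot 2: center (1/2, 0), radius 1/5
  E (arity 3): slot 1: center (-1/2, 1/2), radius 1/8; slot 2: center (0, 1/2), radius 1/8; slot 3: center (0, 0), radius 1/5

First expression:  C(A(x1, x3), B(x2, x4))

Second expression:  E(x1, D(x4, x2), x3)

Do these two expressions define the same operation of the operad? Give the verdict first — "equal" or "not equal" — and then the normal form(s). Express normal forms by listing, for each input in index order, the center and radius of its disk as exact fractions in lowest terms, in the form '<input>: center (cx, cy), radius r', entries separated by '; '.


not equal — first x1: center (-1/12, 7/12), radius 1/42; x2: center (0, 1/12), radius 1/60; x3: center (0, 5/12), radius 1/30; x4: center (-1/12, 0), radius 1/72, second x1: center (-1/2, 1/2), radius 1/8; x2: center (1/16, 1/2), radius 1/40; x3: center (0, 0), radius 1/5; x4: center (-1/16, 7/16), radius 1/64


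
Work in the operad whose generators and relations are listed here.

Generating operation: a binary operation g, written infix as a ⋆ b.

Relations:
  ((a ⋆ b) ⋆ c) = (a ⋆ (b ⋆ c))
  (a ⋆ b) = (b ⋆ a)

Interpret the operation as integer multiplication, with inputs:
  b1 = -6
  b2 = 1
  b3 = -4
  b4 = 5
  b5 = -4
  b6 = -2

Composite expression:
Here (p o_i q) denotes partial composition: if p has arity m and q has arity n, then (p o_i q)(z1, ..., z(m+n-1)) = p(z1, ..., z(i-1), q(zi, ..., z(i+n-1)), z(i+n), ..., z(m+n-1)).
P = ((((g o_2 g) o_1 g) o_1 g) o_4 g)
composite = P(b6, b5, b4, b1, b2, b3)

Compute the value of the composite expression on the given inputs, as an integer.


(b6 ⋆ b5) = 8
((b6 ⋆ b5) ⋆ b4) = 40
(b1 ⋆ b2) = -6
((b1 ⋆ b2) ⋆ b3) = 24
(((b6 ⋆ b5) ⋆ b4) ⋆ ((b1 ⋆ b2) ⋆ b3)) = 960

960


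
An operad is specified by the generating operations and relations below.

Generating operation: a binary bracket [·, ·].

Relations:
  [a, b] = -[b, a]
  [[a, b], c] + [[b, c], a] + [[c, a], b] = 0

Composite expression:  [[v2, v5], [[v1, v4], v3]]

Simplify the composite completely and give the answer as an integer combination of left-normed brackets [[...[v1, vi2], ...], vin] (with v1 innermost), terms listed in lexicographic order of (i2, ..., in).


Skip Jacobi rewriting: expand, keep v1-initial words, read off terms.
Composite bracket: [[v2, v5], [[v1, v4], v3]]
Each bracket splits as ab - ba, giving 16 signed words (2^4 = 16).
Coefficients come from the v1-initial words:
  v1v4v3v2v5 (sign -1) contributes -[[[[v1, v4], v3], v2], v5]
  v1v4v3v5v2 (sign +1) contributes +[[[[v1, v4], v3], v5], v2]

-[[[[v1, v4], v3], v2], v5] + [[[[v1, v4], v3], v5], v2]


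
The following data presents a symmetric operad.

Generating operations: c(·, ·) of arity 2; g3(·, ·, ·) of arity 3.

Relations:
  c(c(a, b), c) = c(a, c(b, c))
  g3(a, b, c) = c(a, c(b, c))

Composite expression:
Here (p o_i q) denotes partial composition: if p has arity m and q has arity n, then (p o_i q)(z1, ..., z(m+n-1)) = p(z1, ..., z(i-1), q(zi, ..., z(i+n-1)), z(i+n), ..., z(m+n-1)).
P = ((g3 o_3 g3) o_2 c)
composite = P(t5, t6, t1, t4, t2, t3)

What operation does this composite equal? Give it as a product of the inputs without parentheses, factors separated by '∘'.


t5 ∘ t6 ∘ t1 ∘ t4 ∘ t2 ∘ t3

The g3-tree's shape is irrelevant; the t-reading-order decides.
c(t6, t1) reduces to t6 ∘ t1
g3(t4, t2, t3) reduces to t4 ∘ t2 ∘ t3
g3(t5, c(t6, t1), g3(t4, t2, t3)) reduces to t5 ∘ t6 ∘ t1 ∘ t4 ∘ t2 ∘ t3


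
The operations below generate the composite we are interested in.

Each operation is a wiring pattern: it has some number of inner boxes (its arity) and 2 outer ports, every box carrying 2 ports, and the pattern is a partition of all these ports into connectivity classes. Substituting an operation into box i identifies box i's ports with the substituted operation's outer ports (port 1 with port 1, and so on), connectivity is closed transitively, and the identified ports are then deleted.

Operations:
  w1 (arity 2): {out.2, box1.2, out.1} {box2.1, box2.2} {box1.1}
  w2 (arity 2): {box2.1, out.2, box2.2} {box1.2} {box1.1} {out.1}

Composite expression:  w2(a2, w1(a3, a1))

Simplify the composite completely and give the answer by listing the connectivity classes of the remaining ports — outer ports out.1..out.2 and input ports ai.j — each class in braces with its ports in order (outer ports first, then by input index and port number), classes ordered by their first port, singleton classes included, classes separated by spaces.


{out.1} {out.2, a3.2} {a1.1, a1.2} {a2.1} {a2.2} {a3.1}

Reachability decides: close wires over w2-identified ports.
stage w1: inputs (a3, a1), connectivity {out.1, out.2, a3.2} {a1.1, a1.2} {a3.1}, out.j its boundary
stage w2: inputs (a2, a3, a1), connectivity {out.1} {out.2, a3.2} {a1.1, a1.2} {a2.1} {a2.2} {a3.1}, out.j its boundary


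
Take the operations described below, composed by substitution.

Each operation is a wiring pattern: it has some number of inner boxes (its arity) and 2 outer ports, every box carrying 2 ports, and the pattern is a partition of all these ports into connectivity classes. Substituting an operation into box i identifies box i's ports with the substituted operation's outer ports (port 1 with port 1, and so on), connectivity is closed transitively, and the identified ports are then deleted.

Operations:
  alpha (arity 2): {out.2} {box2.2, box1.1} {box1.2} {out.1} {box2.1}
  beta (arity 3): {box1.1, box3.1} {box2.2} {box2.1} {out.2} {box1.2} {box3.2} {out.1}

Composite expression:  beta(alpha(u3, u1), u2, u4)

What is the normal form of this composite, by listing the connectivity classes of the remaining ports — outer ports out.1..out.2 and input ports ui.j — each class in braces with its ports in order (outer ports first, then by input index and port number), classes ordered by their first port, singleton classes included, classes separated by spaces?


{out.1} {out.2} {u1.1} {u1.2, u3.1} {u2.1} {u2.2} {u3.2} {u4.1} {u4.2}

Connectivity passes through glued beta-boundaries; trace each wire chain.
alpha over (u3, u1) gives {out.1} {out.2} {u1.1} {u1.2, u3.1} {u3.2}, out.j being that stage's outer ports
beta over (u3, u1, u2, u4) gives {out.1} {out.2} {u1.1} {u1.2, u3.1} {u2.1} {u2.2} {u3.2} {u4.1} {u4.2}, out.j being that stage's outer ports


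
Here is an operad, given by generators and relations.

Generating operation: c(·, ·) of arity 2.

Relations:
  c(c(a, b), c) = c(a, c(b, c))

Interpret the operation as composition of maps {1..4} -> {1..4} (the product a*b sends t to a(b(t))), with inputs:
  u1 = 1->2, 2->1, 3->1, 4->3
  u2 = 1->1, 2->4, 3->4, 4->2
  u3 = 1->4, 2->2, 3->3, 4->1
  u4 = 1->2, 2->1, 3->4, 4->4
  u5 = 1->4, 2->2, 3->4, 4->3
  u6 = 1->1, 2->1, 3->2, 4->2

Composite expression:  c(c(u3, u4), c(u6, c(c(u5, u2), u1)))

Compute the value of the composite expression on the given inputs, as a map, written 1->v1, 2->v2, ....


1->4, 2->4, 3->4, 4->4


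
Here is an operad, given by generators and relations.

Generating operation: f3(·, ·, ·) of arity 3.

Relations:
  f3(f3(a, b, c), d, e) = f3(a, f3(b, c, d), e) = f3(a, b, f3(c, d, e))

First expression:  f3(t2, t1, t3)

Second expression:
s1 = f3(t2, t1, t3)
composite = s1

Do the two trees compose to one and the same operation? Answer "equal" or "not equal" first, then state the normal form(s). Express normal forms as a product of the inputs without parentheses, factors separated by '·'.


equal; both compose to t2 · t1 · t3

In normal form, the first expression is t2 · t1 · t3
In normal form, the second expression is t2 · t1 · t3
Both agree, so they are equal.


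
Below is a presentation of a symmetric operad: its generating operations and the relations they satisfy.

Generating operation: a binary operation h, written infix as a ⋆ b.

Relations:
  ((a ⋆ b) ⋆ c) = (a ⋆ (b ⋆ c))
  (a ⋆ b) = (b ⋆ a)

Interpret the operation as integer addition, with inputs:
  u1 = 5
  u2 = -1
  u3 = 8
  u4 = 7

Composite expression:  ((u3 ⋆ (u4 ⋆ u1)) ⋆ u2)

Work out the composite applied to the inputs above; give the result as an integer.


19


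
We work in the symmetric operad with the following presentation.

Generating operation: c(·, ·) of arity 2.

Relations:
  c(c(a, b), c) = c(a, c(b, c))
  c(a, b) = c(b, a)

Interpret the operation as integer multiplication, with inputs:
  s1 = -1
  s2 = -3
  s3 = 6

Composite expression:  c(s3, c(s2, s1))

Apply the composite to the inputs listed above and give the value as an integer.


c(s2, s1) = 3
c(s3, c(s2, s1)) = 18

18


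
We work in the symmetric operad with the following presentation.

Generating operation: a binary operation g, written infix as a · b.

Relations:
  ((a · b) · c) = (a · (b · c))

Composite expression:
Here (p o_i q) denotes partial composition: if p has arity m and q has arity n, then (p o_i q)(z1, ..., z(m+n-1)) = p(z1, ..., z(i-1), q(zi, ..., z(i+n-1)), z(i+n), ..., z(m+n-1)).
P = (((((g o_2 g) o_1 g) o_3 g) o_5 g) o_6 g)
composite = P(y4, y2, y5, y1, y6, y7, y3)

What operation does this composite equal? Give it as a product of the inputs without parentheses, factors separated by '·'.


Every regrouping of g is equal, so read the y-inputs in written order.
(y4 · y2) flattens to y4 · y2
(y5 · y1) flattens to y5 · y1
(y7 · y3) flattens to y7 · y3
(y6 · (y7 · y3)) flattens to y6 · y7 · y3
((y5 · y1) · (y6 · (y7 · y3))) flattens to y5 · y1 · y6 · y7 · y3
((y4 · y2) · ((y5 · y1) · (y6 · (y7 · y3)))) flattens to y4 · y2 · y5 · y1 · y6 · y7 · y3

y4 · y2 · y5 · y1 · y6 · y7 · y3


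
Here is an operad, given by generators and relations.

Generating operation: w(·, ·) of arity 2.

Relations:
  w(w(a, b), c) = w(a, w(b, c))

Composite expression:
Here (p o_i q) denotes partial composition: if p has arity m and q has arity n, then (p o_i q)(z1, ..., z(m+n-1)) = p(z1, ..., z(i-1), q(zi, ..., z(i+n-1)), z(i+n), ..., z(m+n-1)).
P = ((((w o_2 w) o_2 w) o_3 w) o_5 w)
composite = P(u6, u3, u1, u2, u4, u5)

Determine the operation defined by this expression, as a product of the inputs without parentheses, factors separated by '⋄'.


u6 ⋄ u3 ⋄ u1 ⋄ u2 ⋄ u4 ⋄ u5

All parenthesizations of w agree; list the u-inputs left to right.
w(u1, u2) spells out as u1 ⋄ u2
w(u3, w(u1, u2)) spells out as u3 ⋄ u1 ⋄ u2
w(u4, u5) spells out as u4 ⋄ u5
w(w(u3, w(u1, u2)), w(u4, u5)) spells out as u3 ⋄ u1 ⋄ u2 ⋄ u4 ⋄ u5
w(u6, w(w(u3, w(u1, u2)), w(u4, u5))) spells out as u6 ⋄ u3 ⋄ u1 ⋄ u2 ⋄ u4 ⋄ u5


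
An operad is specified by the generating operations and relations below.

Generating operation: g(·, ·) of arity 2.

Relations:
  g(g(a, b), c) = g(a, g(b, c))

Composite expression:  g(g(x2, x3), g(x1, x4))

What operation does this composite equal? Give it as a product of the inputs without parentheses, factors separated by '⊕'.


x2 ⊕ x3 ⊕ x1 ⊕ x4

All parenthesizations of g agree; list the x-inputs left to right.
g(x2, x3) reduces to x2 ⊕ x3
g(x1, x4) reduces to x1 ⊕ x4
g(g(x2, x3), g(x1, x4)) reduces to x2 ⊕ x3 ⊕ x1 ⊕ x4


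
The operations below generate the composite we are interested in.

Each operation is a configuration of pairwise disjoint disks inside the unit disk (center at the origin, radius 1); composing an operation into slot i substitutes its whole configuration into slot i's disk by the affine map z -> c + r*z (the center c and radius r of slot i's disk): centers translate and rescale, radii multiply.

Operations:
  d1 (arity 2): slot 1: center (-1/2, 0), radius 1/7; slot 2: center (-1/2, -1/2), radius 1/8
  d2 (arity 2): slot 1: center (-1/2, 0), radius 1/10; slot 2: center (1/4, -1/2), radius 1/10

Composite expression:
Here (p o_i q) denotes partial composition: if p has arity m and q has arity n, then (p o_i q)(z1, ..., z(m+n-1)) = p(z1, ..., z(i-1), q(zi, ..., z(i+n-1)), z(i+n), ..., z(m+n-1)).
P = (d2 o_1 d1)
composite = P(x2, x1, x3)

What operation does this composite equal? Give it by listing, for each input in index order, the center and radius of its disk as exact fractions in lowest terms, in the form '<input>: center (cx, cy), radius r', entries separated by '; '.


Follow each x-input down from d2: c' goes to c + r*c', radius to r*r'.
tracing x2 down its 2-map path: center (-11/20, 0), radius 1/70
tracing x1 down its 2-map path: center (-11/20, -1/20), radius 1/80
tracing x3 down its 1-map path: center (1/4, -1/2), radius 1/10

x1: center (-11/20, -1/20), radius 1/80; x2: center (-11/20, 0), radius 1/70; x3: center (1/4, -1/2), radius 1/10


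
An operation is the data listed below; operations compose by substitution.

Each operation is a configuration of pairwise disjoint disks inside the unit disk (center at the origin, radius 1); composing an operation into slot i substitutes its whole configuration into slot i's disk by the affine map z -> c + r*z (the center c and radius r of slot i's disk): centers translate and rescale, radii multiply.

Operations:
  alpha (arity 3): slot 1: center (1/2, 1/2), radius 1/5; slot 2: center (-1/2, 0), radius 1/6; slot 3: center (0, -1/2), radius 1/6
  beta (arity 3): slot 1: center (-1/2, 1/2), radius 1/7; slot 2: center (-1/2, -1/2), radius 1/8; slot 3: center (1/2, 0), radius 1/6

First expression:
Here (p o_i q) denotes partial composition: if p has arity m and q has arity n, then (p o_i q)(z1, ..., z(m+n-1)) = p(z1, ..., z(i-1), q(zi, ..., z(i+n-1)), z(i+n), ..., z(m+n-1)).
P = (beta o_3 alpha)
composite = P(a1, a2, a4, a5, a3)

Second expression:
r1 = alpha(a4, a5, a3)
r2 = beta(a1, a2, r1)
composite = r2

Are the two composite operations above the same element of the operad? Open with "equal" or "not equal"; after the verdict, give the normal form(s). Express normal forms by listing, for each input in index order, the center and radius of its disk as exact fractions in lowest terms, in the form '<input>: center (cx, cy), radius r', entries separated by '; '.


Reducing the first expression gives a1: center (-1/2, 1/2), radius 1/7; a2: center (-1/2, -1/2), radius 1/8; a3: center (1/2, -1/12), radius 1/36; a4: center (7/12, 1/12), radius 1/30; a5: center (5/12, 0), radius 1/36
Reducing the second expression gives a1: center (-1/2, 1/2), radius 1/7; a2: center (-1/2, -1/2), radius 1/8; a3: center (1/2, -1/12), radius 1/36; a4: center (7/12, 1/12), radius 1/30; a5: center (5/12, 0), radius 1/36
One common form — equal.

equal; both compose to a1: center (-1/2, 1/2), radius 1/7; a2: center (-1/2, -1/2), radius 1/8; a3: center (1/2, -1/12), radius 1/36; a4: center (7/12, 1/12), radius 1/30; a5: center (5/12, 0), radius 1/36


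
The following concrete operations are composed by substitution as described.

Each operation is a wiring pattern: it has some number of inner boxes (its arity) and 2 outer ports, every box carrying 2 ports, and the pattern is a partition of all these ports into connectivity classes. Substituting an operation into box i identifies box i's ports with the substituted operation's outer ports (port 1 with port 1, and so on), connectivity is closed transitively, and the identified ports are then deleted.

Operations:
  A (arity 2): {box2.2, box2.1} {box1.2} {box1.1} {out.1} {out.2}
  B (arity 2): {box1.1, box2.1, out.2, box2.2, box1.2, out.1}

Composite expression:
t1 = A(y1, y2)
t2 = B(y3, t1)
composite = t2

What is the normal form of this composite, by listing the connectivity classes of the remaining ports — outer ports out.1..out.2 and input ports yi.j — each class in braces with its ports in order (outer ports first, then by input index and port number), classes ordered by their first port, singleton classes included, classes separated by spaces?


{out.1, out.2, y3.1, y3.2} {y1.1} {y1.2} {y2.1, y2.2}

Reachability decides: close wires over B-identified ports.
stage A: inputs (y1, y2), connectivity {out.1} {out.2} {y1.1} {y1.2} {y2.1, y2.2}, out.j its boundary
stage B: inputs (y3, y1, y2), connectivity {out.1, out.2, y3.1, y3.2} {y1.1} {y1.2} {y2.1, y2.2}, out.j its boundary


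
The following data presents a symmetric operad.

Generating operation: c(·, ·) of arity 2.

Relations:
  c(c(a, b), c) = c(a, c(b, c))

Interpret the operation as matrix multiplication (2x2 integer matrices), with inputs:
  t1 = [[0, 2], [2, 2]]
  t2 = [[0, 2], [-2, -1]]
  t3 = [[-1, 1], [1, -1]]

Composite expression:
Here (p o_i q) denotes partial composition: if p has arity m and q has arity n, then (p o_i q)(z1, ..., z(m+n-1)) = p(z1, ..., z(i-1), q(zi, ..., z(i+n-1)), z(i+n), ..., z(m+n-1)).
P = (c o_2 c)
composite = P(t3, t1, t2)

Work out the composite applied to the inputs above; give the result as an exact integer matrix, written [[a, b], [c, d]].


[[0, 4], [0, -4]]


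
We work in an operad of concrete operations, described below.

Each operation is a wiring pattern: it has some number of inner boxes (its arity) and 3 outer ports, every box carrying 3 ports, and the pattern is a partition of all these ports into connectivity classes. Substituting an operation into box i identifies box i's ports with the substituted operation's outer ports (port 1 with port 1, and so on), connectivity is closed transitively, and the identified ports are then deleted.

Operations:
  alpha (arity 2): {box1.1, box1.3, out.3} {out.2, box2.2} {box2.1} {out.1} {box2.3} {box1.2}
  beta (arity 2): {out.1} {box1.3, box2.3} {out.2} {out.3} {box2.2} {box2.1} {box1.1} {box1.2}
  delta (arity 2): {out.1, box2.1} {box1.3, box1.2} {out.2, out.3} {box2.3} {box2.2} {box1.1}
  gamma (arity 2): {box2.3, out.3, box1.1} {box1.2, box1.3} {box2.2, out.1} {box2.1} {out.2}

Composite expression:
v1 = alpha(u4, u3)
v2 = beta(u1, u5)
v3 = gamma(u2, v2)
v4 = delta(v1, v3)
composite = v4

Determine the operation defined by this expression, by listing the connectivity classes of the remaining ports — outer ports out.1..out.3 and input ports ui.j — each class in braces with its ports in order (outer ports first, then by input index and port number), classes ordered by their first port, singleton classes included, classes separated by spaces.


{out.1} {out.2, out.3} {u1.1} {u1.2} {u1.3, u5.3} {u2.1} {u2.2, u2.3} {u3.1} {u3.2, u4.1, u4.3} {u3.3} {u4.2} {u5.1} {u5.2}


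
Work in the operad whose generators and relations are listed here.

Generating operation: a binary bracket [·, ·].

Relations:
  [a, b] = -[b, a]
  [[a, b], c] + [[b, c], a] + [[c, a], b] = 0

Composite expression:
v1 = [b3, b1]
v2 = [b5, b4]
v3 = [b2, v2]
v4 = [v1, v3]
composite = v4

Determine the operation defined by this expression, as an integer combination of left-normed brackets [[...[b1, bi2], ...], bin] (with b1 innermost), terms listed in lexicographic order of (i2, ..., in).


Antisymmetry and Jacobi reduce to b1-anchored left-normed brackets.
Composite bracket: [[b3, b1], [b2, [b5, b4]]]
Expanding via [a, b] = ab - ba: 16 signed words (2^4 = 16).
The b1-initial words carry the normal form:
  sign of b1b3b2b4b5 is +1, so it contributes +[[[[b1, b3], b2], b4], b5]
  sign of b1b3b2b5b4 is -1, so it contributes -[[[[b1, b3], b2], b5], b4]
  sign of b1b3b4b5b2 is -1, so it contributes -[[[[b1, b3], b4], b5], b2]
  sign of b1b3b5b4b2 is +1, so it contributes +[[[[b1, b3], b5], b4], b2]

[[[[b1, b3], b2], b4], b5] - [[[[b1, b3], b2], b5], b4] - [[[[b1, b3], b4], b5], b2] + [[[[b1, b3], b5], b4], b2]


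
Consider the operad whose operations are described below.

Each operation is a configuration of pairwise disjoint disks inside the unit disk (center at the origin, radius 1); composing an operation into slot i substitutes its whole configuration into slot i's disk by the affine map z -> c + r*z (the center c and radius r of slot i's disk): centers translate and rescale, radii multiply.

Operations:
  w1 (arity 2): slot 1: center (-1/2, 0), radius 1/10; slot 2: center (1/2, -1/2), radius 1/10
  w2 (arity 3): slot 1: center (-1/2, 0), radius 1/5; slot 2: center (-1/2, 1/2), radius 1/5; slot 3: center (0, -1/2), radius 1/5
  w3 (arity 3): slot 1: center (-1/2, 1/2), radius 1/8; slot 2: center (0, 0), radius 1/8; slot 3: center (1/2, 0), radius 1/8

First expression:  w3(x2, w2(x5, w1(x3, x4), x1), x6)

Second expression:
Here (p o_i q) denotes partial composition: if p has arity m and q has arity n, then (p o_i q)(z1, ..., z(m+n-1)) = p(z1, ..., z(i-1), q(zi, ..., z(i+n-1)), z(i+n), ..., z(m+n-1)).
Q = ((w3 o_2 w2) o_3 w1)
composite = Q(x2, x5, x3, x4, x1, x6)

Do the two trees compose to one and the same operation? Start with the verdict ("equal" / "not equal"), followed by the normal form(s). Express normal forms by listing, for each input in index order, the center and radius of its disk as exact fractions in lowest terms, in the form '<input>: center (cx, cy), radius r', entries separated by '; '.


equal: each reduces to x1: center (0, -1/16), radius 1/40; x2: center (-1/2, 1/2), radius 1/8; x3: center (-3/40, 1/16), radius 1/400; x4: center (-1/20, 1/20), radius 1/400; x5: center (-1/16, 0), radius 1/40; x6: center (1/2, 0), radius 1/8


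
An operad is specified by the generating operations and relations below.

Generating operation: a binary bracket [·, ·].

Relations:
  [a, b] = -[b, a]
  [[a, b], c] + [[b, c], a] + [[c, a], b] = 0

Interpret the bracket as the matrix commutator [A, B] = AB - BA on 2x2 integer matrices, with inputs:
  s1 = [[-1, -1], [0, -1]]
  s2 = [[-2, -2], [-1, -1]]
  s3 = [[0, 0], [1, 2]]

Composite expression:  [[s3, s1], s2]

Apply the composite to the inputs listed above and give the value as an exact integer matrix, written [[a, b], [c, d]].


[[-2, -2], [2, 2]]

[s3, s1] = [[1, 2], [0, -1]]
[[s3, s1], s2] = [[-2, -2], [2, 2]]


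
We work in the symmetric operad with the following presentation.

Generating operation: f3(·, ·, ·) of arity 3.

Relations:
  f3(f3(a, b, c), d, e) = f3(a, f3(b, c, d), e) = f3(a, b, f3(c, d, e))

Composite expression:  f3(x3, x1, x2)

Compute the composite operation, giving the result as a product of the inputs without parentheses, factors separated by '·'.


x3 · x1 · x2

Key point: f3 is associative — brackets drop, the x-order remains.
f3(x3, x1, x2) spells out as x3 · x1 · x2


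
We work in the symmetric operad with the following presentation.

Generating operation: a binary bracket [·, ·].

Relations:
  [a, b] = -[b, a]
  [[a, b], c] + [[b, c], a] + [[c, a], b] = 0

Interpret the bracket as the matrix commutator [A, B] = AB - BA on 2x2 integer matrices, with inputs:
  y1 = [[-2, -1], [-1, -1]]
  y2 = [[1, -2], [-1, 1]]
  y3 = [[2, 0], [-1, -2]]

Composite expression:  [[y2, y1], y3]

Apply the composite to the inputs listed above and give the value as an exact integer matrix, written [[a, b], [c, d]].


[[2, 8], [6, -2]]

[y2, y1] = [[1, -2], [1, -1]]
[[y2, y1], y3] = [[2, 8], [6, -2]]


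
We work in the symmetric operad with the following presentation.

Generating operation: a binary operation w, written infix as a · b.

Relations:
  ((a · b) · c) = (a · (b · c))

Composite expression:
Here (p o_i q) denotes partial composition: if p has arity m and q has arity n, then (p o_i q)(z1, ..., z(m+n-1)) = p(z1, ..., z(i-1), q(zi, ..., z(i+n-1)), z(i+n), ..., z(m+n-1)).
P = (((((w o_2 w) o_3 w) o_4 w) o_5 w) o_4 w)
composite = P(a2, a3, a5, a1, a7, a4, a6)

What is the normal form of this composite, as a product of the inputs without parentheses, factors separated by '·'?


a2 · a3 · a5 · a1 · a7 · a4 · a6

All parenthesizations of w agree; list the a-inputs left to right.
(a1 · a7) flattens to a1 · a7
(a4 · a6) flattens to a4 · a6
((a1 · a7) · (a4 · a6)) flattens to a1 · a7 · a4 · a6
(a5 · ((a1 · a7) · (a4 · a6))) flattens to a5 · a1 · a7 · a4 · a6
(a3 · (a5 · ((a1 · a7) · (a4 · a6)))) flattens to a3 · a5 · a1 · a7 · a4 · a6
(a2 · (a3 · (a5 · ((a1 · a7) · (a4 · a6))))) flattens to a2 · a3 · a5 · a1 · a7 · a4 · a6
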